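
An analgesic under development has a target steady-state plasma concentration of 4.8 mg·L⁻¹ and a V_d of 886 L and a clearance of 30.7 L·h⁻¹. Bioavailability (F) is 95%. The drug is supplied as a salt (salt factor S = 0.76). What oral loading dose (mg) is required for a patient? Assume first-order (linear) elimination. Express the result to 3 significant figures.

5890 mg

The loading dose fills Vd to the target concentration.
LD = Vd × C / F / S = 886.0 × 4.800 / 0.95 / 0.76 = 5890 mg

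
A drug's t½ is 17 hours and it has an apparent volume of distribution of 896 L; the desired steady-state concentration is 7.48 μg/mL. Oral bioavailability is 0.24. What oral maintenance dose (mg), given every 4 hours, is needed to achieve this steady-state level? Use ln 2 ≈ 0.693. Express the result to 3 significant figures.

CL = ln 2 · Vd / t½ = 0.693 × 896.0 / 17 = 36.53 L/h
D = CL × Css × τ / F = 36.53 × 7.48 × 4 / 0.24 = 4554 mg

4550 mg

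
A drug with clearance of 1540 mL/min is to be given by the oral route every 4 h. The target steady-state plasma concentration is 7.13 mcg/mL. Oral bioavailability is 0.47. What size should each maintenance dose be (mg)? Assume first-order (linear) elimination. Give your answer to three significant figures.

CL = 1540 mL/min × 60/1000 = 92.40 L/h
D = CL × Css × τ / F = 92.40 × 7.13 × 4 / 0.47 = 5607 mg

5610 mg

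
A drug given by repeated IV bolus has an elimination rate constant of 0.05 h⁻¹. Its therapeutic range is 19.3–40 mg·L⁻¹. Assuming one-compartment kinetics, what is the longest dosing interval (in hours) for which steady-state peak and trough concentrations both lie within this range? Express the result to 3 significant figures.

Between IV bolus doses, concentration decays as C = C₀·e^(−kτ), so C_peak/C_trough = e^(kτ).
τ_max = ln(C_peak/C_trough) / k = ln(40/19.3) / 0.05000 = 0.7288 / 0.05000 = 14.58 h

14.6 h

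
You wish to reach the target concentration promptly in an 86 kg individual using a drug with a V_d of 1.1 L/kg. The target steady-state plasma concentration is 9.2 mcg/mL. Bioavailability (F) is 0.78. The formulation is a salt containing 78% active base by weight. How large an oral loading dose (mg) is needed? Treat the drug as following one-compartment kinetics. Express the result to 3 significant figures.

Vd = 1.1 L/kg × 86 kg = 94.60 L
LD = Vd × C / F / S = 94.60 × 9.200 / 0.78 / 0.78 = 1431 mg

1430 mg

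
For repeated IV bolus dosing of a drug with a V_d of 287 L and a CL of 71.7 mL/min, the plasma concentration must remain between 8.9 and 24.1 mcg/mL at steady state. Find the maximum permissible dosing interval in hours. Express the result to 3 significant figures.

66.5 h

Convert clearance: 71.7 mL/min × 60 min/h ÷ 1000 mL/L = 4.302 L/h
k = CL / Vd = 4.302 / 287.0 = 0.01499 h⁻¹
Between IV bolus doses, concentration decays as C = C₀·e^(−kτ), so C_peak/C_trough = e^(kτ).
τ_max = ln(C_peak/C_trough) / k = ln(24.1/8.9) / 0.01499 = 0.9962 / 0.01499 = 66.46 h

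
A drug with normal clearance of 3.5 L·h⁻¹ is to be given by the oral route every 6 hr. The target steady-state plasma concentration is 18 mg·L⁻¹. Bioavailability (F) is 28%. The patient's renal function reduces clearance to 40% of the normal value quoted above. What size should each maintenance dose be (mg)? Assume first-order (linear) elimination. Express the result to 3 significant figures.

Patient clearance = 0.4 × 3.500 = 1.400 L/h
At steady state, dose per interval replaces the amount cleared in that interval: F·D/τ = CL·Css.
D = CL × Css × τ / F = 1.400 × 18 × 6 / 0.28 = 540.0 mg

540 mg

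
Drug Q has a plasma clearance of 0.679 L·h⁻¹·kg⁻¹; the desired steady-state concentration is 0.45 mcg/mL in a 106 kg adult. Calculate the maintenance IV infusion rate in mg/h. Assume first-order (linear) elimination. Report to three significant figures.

CL = 0.679 L·h⁻¹·kg⁻¹ × 106 kg = 71.97 L/h
Rate = CL × Css = 71.97 × 0.45 = 32.39 mg/h

32.4 mg/h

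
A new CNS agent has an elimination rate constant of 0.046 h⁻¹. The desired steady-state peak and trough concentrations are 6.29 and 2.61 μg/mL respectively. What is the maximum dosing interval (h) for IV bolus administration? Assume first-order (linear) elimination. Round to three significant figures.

Between IV bolus doses, concentration decays as C = C₀·e^(−kτ), so C_peak/C_trough = e^(kτ).
τ_max = ln(C_peak/C_trough) / k = ln(6.29/2.61) / 0.04600 = 0.8796 / 0.04600 = 19.12 h

19.1 h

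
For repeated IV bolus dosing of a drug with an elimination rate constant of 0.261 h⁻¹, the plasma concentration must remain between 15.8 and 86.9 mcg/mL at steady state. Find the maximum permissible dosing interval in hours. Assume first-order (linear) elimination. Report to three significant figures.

Between IV bolus doses, concentration decays as C = C₀·e^(−kτ), so C_peak/C_trough = e^(kτ).
τ_max = ln(C_peak/C_trough) / k = ln(86.9/15.8) / 0.2610 = 1.705 / 0.2610 = 6.533 h

6.53 h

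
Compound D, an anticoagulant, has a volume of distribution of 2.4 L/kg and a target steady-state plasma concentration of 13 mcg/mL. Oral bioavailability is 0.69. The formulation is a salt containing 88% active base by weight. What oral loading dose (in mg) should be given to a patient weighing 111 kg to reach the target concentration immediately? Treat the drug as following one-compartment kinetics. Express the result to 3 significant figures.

5700 mg

Total Vd = 2.4 × 111 = 266.4 L
The loading dose fills Vd to the target concentration.
LD = Vd × C / F / S = 266.4 × 13.00 / 0.69 / 0.88 = 5704 mg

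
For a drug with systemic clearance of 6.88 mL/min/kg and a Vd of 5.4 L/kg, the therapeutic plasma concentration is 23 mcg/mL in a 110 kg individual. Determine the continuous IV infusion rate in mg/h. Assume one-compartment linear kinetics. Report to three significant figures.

1040 mg/h

CL = 6.88 mL/min/kg × 110 kg = 756.8 mL/min = 756.8 × 60/1000 = 45.41 L/h
Vd does not affect the maintenance rate; only clearance governs steady-state input.
Infusion rate = CL · Css = 45.41 L/h × 23 mg/L = 1044 mg/h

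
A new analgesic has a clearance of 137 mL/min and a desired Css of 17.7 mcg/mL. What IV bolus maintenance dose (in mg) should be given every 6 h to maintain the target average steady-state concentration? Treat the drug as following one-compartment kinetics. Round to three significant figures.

873 mg

CL = 137 mL/min = 137 × 0.06 = 8.220 L/h
At steady state, dose per interval replaces the amount cleared in that interval: D/τ = CL·Css.
D = CL × Css × τ = 8.220 × 17.7 × 6 = 873.0 mg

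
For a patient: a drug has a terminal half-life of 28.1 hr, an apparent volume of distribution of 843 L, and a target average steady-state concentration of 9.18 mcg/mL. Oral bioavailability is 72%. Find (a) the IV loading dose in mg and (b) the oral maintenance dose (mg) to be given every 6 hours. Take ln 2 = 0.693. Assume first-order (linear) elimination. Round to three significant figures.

(a) 7740 mg; (b) 1590 mg

LD = Vd × C = 843.0 × 9.18 = 7739 mg
CL = 0.693 × Vd / t½ = 0.693 × 843.0 / 28.1 = 20.79 L/h
D = CL × Css × τ / F = 20.79 × 9.18 × 6 / 0.72 = 1590 mg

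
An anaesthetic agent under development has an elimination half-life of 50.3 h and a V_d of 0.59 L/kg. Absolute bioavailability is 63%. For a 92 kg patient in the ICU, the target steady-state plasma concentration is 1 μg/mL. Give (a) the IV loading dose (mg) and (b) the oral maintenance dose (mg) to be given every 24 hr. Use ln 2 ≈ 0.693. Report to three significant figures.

(a) 54.3 mg; (b) 28.5 mg

Total Vd = 0.59 × 92 = 54.28 L
LD = Vd × C = 54.28 × 1 = 54.28 mg
CL = 0.693 × Vd / t½ = 0.693 × 54.28 / 50.3 = 0.7478 L/h
D = CL × Css × τ / F = 0.7478 × 1 × 24 / 0.63 = 28.49 mg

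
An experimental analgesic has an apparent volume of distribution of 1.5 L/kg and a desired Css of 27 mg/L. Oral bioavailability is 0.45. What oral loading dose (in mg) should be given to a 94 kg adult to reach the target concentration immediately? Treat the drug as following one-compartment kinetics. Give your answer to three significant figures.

8460 mg

Vd = 1.5 L/kg × 94 kg = 141.0 L
LD = Vd × C / F = 141.0 × 27.00 / 0.45 = 8460 mg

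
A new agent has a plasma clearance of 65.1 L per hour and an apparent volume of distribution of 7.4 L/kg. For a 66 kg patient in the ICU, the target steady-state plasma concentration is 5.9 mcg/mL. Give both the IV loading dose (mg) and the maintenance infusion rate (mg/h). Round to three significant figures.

(a) 2880 mg; (b) 384 mg/h

Vd = 7.4 L/kg × 66 kg = 488.4 L
LD = Vd · C_target = 488.4 × 5.9 = 2882 mg
Maintenance infusion rate = CL × Css = 65.10 × 5.9 = 384.1 mg/h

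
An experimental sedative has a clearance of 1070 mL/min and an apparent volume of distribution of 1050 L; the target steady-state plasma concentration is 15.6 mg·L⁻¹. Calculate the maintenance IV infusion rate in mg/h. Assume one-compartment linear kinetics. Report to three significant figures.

Convert clearance: 1070 mL/min × 60 min/h ÷ 1000 mL/L = 64.20 L/h
Infusion rate = CL · Css = 64.20 L/h × 15.6 mg/L = 1002 mg/h

1000 mg/h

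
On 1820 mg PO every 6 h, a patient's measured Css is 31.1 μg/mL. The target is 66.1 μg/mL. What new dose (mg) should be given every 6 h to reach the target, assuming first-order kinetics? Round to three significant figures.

With linear kinetics, Css is proportional to dose rate (D/τ) at fixed clearance.
D₂ = D₁ × (Css,target / Css,current) = 1820 × 66.1/31.1 = 3868 mg

3870 mg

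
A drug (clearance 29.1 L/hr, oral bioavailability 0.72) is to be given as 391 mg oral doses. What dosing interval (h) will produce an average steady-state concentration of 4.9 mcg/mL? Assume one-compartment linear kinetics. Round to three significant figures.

1.97 h

F·D/τ = CL·Css → τ = F·D / (CL·Css).
τ = 0.72 × 391 / (29.1 × 4.9) = 1.974 h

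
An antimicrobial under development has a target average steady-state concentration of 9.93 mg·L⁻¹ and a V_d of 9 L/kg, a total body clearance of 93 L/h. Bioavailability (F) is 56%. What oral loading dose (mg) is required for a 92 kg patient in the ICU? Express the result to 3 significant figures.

14700 mg

Vd(total) = 92 kg × 9 L/kg = 828.0 L
The loading dose fills Vd to the target concentration.
LD = Vd × C / F = 828.0 × 9.930 / 0.56 = 14680 mg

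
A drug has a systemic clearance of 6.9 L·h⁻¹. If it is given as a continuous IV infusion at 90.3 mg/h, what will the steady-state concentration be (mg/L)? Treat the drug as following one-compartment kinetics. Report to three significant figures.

13.1 mg/L

Css = rate / CL = 90.3 / 6.900 = 13.09 mg/L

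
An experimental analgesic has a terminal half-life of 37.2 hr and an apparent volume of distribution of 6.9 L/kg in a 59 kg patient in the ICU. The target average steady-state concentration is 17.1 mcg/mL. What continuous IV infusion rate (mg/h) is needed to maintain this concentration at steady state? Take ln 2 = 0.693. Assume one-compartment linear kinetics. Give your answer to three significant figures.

130 mg/h

Total Vd = 6.9 × 59 = 407.1 L
CL = 0.693 × Vd / t½ = 0.693 × 407.1 / 37.2 = 7.584 L/h
Infusion rate = CL × Css = 7.584 × 17.1 = 129.7 mg/h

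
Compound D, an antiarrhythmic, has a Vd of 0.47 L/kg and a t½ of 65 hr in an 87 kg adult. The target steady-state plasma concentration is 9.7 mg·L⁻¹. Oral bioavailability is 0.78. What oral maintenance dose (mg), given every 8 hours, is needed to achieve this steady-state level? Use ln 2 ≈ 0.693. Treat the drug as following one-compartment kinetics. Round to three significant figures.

43.4 mg

Vd(total) = 87 kg × 0.47 L/kg = 40.89 L
CL = ln 2 · Vd / t½ = 0.693 × 40.89 / 65 = 0.4360 L/h
D = CL × Css × τ / F = 0.4360 × 9.7 × 8 / 0.78 = 43.38 mg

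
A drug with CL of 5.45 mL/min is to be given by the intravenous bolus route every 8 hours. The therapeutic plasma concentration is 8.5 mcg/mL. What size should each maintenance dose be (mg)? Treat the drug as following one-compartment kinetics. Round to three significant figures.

22.2 mg

Convert clearance: 5.45 mL/min × 60 min/h ÷ 1000 mL/L = 0.3270 L/h
D = CL × Css × τ = 0.3270 × 8.5 × 8 = 22.24 mg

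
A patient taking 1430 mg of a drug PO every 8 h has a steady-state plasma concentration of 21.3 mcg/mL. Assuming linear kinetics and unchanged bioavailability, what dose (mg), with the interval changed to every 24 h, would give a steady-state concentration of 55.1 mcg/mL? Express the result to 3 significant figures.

With linear kinetics, Css is proportional to dose rate (D/τ) at fixed clearance.
D₂ = D₁ × (Css,target / Css,current) × (τ₂/τ₁) = 1430 × (55.1/21.3) × (24/8) = 11100 mg

11100 mg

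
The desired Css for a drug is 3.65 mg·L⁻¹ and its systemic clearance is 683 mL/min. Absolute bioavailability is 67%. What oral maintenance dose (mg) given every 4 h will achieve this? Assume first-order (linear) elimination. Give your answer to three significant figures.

893 mg

CL = 683 mL/min × 60/1000 = 40.98 L/h
D = CL × Css × τ / F = 40.98 × 3.65 × 4 / 0.67 = 893.0 mg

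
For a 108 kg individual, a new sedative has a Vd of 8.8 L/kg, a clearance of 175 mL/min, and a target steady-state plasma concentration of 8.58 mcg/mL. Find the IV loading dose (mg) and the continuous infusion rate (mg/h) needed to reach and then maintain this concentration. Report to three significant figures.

Vd = 8.8 L/kg × 108 kg = 950.4 L
LD = Vd · C_target = 950.4 × 8.58 = 8154 mg
CL = 175 mL/min × 60/1000 = 10.50 L/h
Maintenance: replace elimination → rate = CL × Css = 10.50 × 8.58 = 90.09 mg/h

(a) 8150 mg; (b) 90.1 mg/h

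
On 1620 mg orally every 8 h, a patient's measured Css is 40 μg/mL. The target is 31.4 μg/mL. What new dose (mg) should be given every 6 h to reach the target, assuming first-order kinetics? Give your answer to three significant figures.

For first-order elimination, Css ∝ F·D/(CL·τ); F and CL are unchanged, so Css ∝ D/τ.
D₂ = D₁ × (Css,target / Css,current) × (τ₂/τ₁) = 1620 × (31.4/40) × (6/8) = 953.8 mg

954 mg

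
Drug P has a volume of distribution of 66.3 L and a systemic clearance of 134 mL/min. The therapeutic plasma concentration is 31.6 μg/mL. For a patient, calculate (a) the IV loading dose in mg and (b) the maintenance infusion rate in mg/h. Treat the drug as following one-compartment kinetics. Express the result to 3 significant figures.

LD = Vd · C_target = 66.30 × 31.6 = 2095 mg
Convert clearance: 134 mL/min × 60 min/h ÷ 1000 mL/L = 8.040 L/h
Infusion rate = 8.040 L/h × 31.6 mg/L = 254.1 mg/h

(a) 2100 mg; (b) 254 mg/h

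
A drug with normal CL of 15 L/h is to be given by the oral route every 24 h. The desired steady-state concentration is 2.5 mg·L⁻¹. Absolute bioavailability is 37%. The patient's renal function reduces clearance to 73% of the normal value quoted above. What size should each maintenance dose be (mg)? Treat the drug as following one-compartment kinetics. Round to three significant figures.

Patient clearance = 0.73 × 15.00 = 10.95 L/h
D = CL × Css × τ / F = 10.95 × 2.5 × 24 / 0.37 = 1776 mg

1780 mg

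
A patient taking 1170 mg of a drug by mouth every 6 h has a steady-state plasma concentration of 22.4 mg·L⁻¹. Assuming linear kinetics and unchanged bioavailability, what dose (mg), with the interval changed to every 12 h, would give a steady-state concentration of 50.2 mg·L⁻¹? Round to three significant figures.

5240 mg

For first-order elimination, Css ∝ F·D/(CL·τ); F and CL are unchanged, so Css ∝ D/τ.
D₂ = D₁ × (Css,target / Css,current) × (τ₂/τ₁) = 1170 × (50.2/22.4) × (12/6) = 5244 mg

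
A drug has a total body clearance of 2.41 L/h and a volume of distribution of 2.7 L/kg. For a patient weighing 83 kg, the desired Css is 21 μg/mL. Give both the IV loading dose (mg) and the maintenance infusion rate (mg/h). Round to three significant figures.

(a) 4710 mg; (b) 50.6 mg/h

Vd(total) = 83 kg × 2.7 L/kg = 224.1 L
Loading: fill Vd to C_target → 224.1 L × 21 mg/L = 4706 mg
Infusion rate = 2.410 L/h × 21 mg/L = 50.61 mg/h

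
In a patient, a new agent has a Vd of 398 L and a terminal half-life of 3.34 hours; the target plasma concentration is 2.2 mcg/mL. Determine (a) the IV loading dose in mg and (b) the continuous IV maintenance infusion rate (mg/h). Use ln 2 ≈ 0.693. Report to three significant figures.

(a) 876 mg; (b) 182 mg/h

LD = Vd × C = 398.0 × 2.2 = 875.6 mg
CL = 0.693 × Vd / t½ = 0.693 × 398.0 / 3.34 = 82.58 L/h
Infusion rate = CL × Css = 82.58 × 2.2 = 181.7 mg/h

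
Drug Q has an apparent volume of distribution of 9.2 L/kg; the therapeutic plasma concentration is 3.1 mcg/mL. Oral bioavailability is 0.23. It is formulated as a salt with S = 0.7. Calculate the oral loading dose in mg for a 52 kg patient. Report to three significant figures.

9210 mg

Vd = 9.2 L/kg × 52 kg = 478.4 L
LD = Vd × C / F / S = 478.4 × 3.100 / 0.23 / 0.7 = 9211 mg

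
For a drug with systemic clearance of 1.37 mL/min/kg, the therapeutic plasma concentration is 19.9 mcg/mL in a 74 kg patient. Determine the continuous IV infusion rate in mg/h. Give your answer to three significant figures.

121 mg/h

CL = 1.37 mL/min/kg × 74 kg = 101.4 mL/min = 101.4 × 60/1000 = 6.084 L/h
Infusion rate = CL · Css = 6.084 L/h × 19.9 mg/L = 121.1 mg/h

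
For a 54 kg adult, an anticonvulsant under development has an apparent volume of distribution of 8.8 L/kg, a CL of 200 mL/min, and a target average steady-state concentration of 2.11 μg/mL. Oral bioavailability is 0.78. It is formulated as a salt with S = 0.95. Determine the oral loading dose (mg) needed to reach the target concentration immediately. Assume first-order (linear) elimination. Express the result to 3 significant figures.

1350 mg

Total Vd = 8.8 × 54 = 475.2 L
The loading dose fills Vd to the target concentration.
LD = Vd × C / F / S = 475.2 × 2.110 / 0.78 / 0.95 = 1353 mg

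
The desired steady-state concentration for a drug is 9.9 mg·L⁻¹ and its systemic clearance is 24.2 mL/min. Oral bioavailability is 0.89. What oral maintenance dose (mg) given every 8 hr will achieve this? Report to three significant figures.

CL = 24.2 mL/min × 60/1000 = 1.452 L/h
D = CL × Css × τ / F = 1.452 × 9.9 × 8 / 0.89 = 129.2 mg

129 mg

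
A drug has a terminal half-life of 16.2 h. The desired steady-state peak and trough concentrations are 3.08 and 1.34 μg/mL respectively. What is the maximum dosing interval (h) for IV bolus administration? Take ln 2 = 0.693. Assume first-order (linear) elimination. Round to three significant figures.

19.5 h

k = 0.693 / t½ = 0.693 / 16.2 = 0.04278 h⁻¹
Between IV bolus doses, concentration decays as C = C₀·e^(−kτ), so C_peak/C_trough = e^(kτ).
τ_max = ln(C_peak/C_trough) / k = ln(3.08/1.34) / 0.04278 = 0.8323 / 0.04278 = 19.46 h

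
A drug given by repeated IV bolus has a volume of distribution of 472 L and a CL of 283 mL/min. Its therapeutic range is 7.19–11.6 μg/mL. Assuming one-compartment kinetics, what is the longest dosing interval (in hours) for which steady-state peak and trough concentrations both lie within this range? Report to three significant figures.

CL = 283 mL/min = 283 × 0.06 = 16.98 L/h
k = CL / Vd = 16.98 / 472.0 = 0.03597 h⁻¹
Between IV bolus doses, concentration decays as C = C₀·e^(−kτ), so C_peak/C_trough = e^(kτ).
τ_max = ln(C_peak/C_trough) / k = ln(11.6/7.19) / 0.03597 = 0.4783 / 0.03597 = 13.30 h

13.3 h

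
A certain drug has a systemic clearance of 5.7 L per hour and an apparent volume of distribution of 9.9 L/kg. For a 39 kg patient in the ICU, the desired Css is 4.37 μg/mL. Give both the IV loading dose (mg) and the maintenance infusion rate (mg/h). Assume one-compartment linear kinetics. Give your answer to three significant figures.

(a) 1690 mg; (b) 24.9 mg/h

Vd = 9.9 L/kg × 39 kg = 386.1 L
Loading: fill Vd to C_target → 386.1 L × 4.37 mg/L = 1687 mg
Maintenance: replace elimination → rate = CL × Css = 5.700 × 4.37 = 24.91 mg/h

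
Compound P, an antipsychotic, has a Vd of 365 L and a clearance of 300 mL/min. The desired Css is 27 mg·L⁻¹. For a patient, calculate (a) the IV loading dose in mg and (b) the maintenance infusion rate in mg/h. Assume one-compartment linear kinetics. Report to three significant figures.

(a) 9860 mg; (b) 486 mg/h

LD = Vd · C_target = 365.0 × 27 = 9855 mg
CL = 300 mL/min = 300 × 0.06 = 18.00 L/h
Maintenance: replace elimination → rate = CL × Css = 18.00 × 27 = 486.0 mg/h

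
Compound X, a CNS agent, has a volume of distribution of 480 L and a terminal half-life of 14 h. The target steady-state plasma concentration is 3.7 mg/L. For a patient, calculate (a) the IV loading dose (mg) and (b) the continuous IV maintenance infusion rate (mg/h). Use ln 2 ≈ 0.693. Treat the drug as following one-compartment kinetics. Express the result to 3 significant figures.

LD = Vd × C = 480.0 × 3.7 = 1776 mg
CL = 0.693 × Vd / t½ = 0.693 × 480.0 / 14 = 23.76 L/h
Infusion rate = CL × Css = 23.76 × 3.7 = 87.91 mg/h

(a) 1780 mg; (b) 87.9 mg/h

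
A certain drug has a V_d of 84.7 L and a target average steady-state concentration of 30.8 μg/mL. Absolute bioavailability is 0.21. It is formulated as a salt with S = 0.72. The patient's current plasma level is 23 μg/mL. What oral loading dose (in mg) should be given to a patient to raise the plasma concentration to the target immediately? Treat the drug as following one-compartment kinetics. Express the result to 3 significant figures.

4370 mg

Concentration deficit ΔC = 30.8 − 23 = 7.800 mg/L
LD = Vd × ΔC / F / S = 84.70 × 7.800 / 0.21 / 0.72 = 4369 mg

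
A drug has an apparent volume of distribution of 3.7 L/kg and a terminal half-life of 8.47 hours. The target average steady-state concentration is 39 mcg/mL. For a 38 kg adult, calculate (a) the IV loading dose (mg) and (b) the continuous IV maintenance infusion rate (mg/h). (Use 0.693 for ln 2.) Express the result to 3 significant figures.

Total Vd = 3.7 × 38 = 140.6 L
LD = Vd × C = 140.6 × 39 = 5483 mg
CL = 0.693 × Vd / t½ = 0.693 × 140.6 / 8.47 = 11.50 L/h
Infusion rate = CL × Css = 11.50 × 39 = 448.5 mg/h

(a) 5480 mg; (b) 449 mg/h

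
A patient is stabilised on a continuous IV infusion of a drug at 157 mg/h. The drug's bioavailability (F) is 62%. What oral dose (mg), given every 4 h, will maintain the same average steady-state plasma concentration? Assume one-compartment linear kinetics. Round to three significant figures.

1010 mg

To maintain the same Css, the systemic dosing rate must be unchanged: F·D/τ = infusion rate.
D = rate × τ / F = 157 × 4 / 0.62 = 1013 mg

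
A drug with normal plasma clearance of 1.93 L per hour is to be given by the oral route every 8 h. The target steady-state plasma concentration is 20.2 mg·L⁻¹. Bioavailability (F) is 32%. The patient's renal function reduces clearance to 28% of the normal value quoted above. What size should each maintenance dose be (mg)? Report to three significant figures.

Patient clearance = 0.28 × 1.930 = 0.5404 L/h
D = CL × Css × τ / F = 0.5404 × 20.2 × 8 / 0.32 = 272.9 mg

273 mg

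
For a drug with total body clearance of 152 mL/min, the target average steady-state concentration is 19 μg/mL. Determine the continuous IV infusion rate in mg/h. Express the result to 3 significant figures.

173 mg/h

CL = 152 mL/min × 60/1000 = 9.120 L/h
Infusion rate = CL · Css = 9.120 L/h × 19 mg/L = 173.3 mg/h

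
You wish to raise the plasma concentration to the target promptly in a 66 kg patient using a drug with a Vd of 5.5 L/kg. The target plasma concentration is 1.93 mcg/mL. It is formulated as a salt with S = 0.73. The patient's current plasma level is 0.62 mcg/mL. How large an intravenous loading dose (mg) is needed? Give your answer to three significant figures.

Vd(total) = 66 kg × 5.5 L/kg = 363.0 L
Concentration deficit ΔC = 1.93 − 0.62 = 1.310 mg/L
LD = Vd × ΔC / S = 363.0 × 1.310 / 0.73 = 651.4 mg

651 mg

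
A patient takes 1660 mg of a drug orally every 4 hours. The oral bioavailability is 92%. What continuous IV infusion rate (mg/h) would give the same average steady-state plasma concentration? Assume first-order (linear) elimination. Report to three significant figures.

Equivalent systemic input: infusion rate = F·D/τ.
Rate = 0.92 × 1660 / 4 = 381.8 mg/h

382 mg/h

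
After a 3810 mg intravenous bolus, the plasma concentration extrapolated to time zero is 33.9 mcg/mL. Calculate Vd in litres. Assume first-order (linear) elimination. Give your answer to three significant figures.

112 L

Immediately after an IV bolus, C₀ = Dose / Vd, so Vd = Dose / C₀.
Vd = 3810 / 33.9 = 112.4 L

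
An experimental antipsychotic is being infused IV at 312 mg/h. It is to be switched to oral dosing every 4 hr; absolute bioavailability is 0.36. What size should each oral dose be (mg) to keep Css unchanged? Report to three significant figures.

To maintain the same Css, the systemic dosing rate must be unchanged: F·D/τ = infusion rate.
D = rate × τ / F = 312 × 4 / 0.36 = 3467 mg

3470 mg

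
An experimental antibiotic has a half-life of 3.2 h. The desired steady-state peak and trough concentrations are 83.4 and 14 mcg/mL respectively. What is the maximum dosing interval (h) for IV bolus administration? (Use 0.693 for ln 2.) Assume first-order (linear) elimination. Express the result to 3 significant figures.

8.24 h

k = 0.693 / t½ = 0.693 / 3.2 = 0.2166 h⁻¹
Between IV bolus doses, concentration decays as C = C₀·e^(−kτ), so C_peak/C_trough = e^(kτ).
τ_max = ln(C_peak/C_trough) / k = ln(83.4/14) / 0.2166 = 1.785 / 0.2166 = 8.241 h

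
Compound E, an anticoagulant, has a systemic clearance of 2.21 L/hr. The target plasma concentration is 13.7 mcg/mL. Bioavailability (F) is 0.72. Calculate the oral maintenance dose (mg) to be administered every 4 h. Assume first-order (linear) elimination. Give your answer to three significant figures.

168 mg

At steady state, dose per interval replaces the amount cleared in that interval: F·D/τ = CL·Css.
D = CL × Css × τ / F = 2.210 × 13.7 × 4 / 0.72 = 168.2 mg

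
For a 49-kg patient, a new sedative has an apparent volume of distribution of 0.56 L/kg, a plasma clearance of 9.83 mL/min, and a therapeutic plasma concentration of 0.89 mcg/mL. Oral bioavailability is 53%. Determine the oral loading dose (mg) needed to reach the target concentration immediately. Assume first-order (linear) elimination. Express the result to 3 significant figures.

46.1 mg

Total Vd = 0.56 × 49 = 27.44 L
LD = Vd × C / F = 27.44 × 0.8900 / 0.53 = 46.08 mg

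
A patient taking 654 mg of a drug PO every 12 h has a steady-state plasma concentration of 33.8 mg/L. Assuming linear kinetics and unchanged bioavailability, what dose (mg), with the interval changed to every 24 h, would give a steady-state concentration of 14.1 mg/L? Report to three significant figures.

546 mg

With linear kinetics, Css is proportional to dose rate (D/τ) at fixed clearance.
D₂ = D₁ × (Css,target / Css,current) × (τ₂/τ₁) = 654 × (14.1/33.8) × (24/12) = 545.6 mg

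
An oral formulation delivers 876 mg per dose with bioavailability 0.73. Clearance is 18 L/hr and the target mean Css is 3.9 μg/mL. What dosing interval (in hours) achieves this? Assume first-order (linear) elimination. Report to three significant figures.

F·D/τ = CL·Css → τ = F·D / (CL·Css).
τ = 0.73 × 876 / (18 × 3.9) = 9.109 h

9.11 h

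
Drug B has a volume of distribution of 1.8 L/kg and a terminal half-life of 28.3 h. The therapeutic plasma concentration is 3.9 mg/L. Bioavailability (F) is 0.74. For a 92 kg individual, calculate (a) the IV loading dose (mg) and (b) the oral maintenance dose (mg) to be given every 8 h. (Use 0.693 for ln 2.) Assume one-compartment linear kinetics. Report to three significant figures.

(a) 646 mg; (b) 171 mg

Vd = 1.8 L/kg × 92 kg = 165.6 L
LD = Vd × C = 165.6 × 3.9 = 645.8 mg
CL = 0.693 × Vd / t½ = 0.693 × 165.6 / 28.3 = 4.055 L/h
D = CL × Css × τ / F = 4.055 × 3.9 × 8 / 0.74 = 171.0 mg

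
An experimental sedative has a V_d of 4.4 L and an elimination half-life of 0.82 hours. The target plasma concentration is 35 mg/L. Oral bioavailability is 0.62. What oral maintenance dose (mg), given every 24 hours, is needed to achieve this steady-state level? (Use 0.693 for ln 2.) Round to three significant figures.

k = 0.693/0.82 = 0.8451 h⁻¹, so CL = k·Vd = 0.8451 × 4.400 = 3.718 L/h
D = CL × Css × τ / F = 3.718 × 35 × 24 / 0.62 = 5037 mg

5040 mg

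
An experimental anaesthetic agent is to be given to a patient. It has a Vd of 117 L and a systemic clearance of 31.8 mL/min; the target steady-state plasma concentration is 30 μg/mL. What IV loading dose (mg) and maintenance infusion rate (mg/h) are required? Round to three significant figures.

Loading: fill Vd to C_target → 117.0 L × 30 mg/L = 3510 mg
CL = 31.8 mL/min × 60/1000 = 1.908 L/h
Maintenance infusion rate = CL × Css = 1.908 × 30 = 57.24 mg/h

(a) 3510 mg; (b) 57.2 mg/h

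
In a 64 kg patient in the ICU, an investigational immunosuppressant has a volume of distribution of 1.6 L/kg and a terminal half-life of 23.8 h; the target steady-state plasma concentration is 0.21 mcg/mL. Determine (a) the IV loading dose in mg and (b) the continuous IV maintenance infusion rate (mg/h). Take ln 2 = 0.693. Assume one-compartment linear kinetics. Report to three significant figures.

(a) 21.5 mg; (b) 0.626 mg/h

Vd = 1.6 L/kg × 64 kg = 102.4 L
LD = Vd × C = 102.4 × 0.21 = 21.50 mg
CL = 0.693 × Vd / t½ = 0.693 × 102.4 / 23.8 = 2.982 L/h
Infusion rate = CL × Css = 2.982 × 0.21 = 0.6262 mg/h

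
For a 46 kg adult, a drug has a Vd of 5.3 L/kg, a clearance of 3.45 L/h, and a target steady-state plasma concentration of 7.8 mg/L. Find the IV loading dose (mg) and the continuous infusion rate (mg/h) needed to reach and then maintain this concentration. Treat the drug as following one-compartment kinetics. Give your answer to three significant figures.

Vd(total) = 46 kg × 5.3 L/kg = 243.8 L
Loading: fill Vd to C_target → 243.8 L × 7.8 mg/L = 1902 mg
Infusion rate = 3.450 L/h × 7.8 mg/L = 26.91 mg/h

(a) 1900 mg; (b) 26.9 mg/h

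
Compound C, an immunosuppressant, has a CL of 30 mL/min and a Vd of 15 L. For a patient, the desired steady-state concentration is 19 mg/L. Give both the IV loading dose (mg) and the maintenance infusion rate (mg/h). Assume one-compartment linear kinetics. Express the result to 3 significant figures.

(a) 285 mg; (b) 34.2 mg/h

LD = Vd · C_target = 15.00 × 19 = 285.0 mg
Convert clearance: 30 mL/min × 60 min/h ÷ 1000 mL/L = 1.800 L/h
Maintenance infusion rate = CL × Css = 1.800 × 19 = 34.20 mg/h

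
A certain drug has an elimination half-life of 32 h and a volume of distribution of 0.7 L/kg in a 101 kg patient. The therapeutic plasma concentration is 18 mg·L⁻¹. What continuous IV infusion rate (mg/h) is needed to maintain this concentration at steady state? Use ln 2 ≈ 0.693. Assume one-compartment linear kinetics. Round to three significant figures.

Total Vd = 0.7 × 101 = 70.70 L
CL = ln 2 · Vd / t½ = 0.693 × 70.70 / 32 = 1.531 L/h
Infusion rate = CL × Css = 1.531 × 18 = 27.56 mg/h

27.6 mg/h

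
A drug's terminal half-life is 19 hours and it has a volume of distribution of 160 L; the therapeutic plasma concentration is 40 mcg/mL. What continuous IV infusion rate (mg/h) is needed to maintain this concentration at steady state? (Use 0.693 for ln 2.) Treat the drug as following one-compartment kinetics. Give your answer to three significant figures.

233 mg/h

k = 0.693/19 = 0.03647 h⁻¹, so CL = k·Vd = 0.03647 × 160.0 = 5.835 L/h
Infusion rate = CL × Css = 5.835 × 40 = 233.4 mg/h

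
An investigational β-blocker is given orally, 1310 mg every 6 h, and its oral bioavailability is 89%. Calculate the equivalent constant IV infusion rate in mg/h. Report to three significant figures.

194 mg/h

Equivalent systemic input: infusion rate = F·D/τ.
Rate = 0.89 × 1310 / 6 = 194.3 mg/h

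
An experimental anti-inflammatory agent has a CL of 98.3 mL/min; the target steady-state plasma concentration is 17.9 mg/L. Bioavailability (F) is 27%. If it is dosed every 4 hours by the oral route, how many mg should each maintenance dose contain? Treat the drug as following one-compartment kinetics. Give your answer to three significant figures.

1560 mg

CL = 98.3 mL/min × 60/1000 = 5.898 L/h
D = CL × Css × τ / F = 5.898 × 17.9 × 4 / 0.27 = 1564 mg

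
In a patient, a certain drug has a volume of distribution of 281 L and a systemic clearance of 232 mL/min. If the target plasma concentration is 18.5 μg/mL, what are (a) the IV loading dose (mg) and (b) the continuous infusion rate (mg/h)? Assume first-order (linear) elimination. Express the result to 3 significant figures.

Loading dose = Vd × C = 281.0 × 18.5 = 5199 mg
CL = 232 mL/min × 60/1000 = 13.92 L/h
Maintenance: replace elimination → rate = CL × Css = 13.92 × 18.5 = 257.5 mg/h

(a) 5200 mg; (b) 258 mg/h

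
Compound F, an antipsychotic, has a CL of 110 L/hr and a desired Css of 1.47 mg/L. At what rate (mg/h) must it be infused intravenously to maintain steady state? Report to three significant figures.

Infusion rate = CL · Css = 110.0 L/h × 1.47 mg/L = 161.7 mg/h

162 mg/h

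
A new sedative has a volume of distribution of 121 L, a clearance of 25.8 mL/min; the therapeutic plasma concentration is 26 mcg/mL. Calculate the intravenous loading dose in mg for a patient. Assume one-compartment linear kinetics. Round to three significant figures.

LD = Vd × C = 121.0 × 26.00 = 3146 mg

3150 mg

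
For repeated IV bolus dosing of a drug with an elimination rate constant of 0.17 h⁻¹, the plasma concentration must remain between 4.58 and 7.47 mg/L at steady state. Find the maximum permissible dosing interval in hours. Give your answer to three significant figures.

2.88 h

Between IV bolus doses, concentration decays as C = C₀·e^(−kτ), so C_peak/C_trough = e^(kτ).
τ_max = ln(C_peak/C_trough) / k = ln(7.47/4.58) / 0.1700 = 0.4892 / 0.1700 = 2.878 h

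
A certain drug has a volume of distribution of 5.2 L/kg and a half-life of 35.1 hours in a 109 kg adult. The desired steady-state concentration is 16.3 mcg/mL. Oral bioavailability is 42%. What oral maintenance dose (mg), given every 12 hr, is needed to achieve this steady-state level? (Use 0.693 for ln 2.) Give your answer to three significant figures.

Total Vd = 5.2 × 109 = 566.8 L
k = 0.693/35.1 = 0.01974 h⁻¹, so CL = k·Vd = 0.01974 × 566.8 = 11.19 L/h
D = CL × Css × τ / F = 11.19 × 16.3 × 12 / 0.42 = 5211 mg

5210 mg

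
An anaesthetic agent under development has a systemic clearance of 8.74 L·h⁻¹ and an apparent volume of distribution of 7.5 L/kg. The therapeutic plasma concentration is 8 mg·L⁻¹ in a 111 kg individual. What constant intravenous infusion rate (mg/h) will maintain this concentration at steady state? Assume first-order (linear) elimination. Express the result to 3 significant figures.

Infusion rate = CL · Css = 8.740 L/h × 8 mg/L = 69.92 mg/h

69.9 mg/h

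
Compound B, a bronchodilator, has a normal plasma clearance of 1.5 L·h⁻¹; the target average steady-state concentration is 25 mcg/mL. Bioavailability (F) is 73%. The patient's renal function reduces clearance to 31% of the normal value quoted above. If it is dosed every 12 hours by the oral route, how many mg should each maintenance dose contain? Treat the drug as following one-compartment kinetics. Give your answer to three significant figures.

Patient clearance = 0.31 × 1.500 = 0.4650 L/h
At steady state, dose per interval replaces the amount cleared in that interval: F·D/τ = CL·Css.
D = CL × Css × τ / F = 0.4650 × 25 × 12 / 0.73 = 191.1 mg

191 mg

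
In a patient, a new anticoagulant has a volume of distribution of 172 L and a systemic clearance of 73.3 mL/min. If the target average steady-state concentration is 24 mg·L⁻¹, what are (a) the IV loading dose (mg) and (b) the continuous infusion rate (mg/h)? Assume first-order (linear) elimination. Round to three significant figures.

LD = Vd · C_target = 172.0 × 24 = 4128 mg
Convert clearance: 73.3 mL/min × 60 min/h ÷ 1000 mL/L = 4.398 L/h
Infusion rate = 4.398 L/h × 24 mg/L = 105.6 mg/h

(a) 4130 mg; (b) 106 mg/h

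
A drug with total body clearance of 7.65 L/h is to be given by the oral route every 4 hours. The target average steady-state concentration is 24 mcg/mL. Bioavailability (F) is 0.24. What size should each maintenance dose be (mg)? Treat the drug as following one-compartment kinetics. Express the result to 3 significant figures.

At steady state, dose per interval replaces the amount cleared in that interval: F·D/τ = CL·Css.
D = CL × Css × τ / F = 7.650 × 24 × 4 / 0.24 = 3060 mg

3060 mg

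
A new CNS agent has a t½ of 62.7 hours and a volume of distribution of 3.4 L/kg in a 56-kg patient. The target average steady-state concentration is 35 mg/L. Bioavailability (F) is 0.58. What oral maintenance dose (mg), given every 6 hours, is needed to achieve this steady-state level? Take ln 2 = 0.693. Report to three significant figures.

762 mg

Vd = 3.4 L/kg × 56 kg = 190.4 L
CL = ln 2 · Vd / t½ = 0.693 × 190.4 / 62.7 = 2.104 L/h
D = CL × Css × τ / F = 2.104 × 35 × 6 / 0.58 = 761.8 mg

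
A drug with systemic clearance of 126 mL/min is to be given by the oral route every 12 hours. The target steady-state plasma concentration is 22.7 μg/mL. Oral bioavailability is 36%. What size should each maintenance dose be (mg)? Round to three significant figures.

CL = 126 mL/min = 126 × 0.06 = 7.560 L/h
At steady state, dose per interval replaces the amount cleared in that interval: F·D/τ = CL·Css.
D = CL × Css × τ / F = 7.560 × 22.7 × 12 / 0.36 = 5720 mg

5720 mg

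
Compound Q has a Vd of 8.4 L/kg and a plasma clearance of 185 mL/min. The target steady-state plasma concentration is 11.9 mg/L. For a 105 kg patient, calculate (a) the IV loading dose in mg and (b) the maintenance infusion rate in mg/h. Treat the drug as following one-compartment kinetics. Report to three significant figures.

Vd(total) = 105 kg × 8.4 L/kg = 882.0 L
LD = Vd · C_target = 882.0 × 11.9 = 10500 mg
CL = 185 mL/min × 60/1000 = 11.10 L/h
Maintenance: replace elimination → rate = CL × Css = 11.10 × 11.9 = 132.1 mg/h

(a) 10500 mg; (b) 132 mg/h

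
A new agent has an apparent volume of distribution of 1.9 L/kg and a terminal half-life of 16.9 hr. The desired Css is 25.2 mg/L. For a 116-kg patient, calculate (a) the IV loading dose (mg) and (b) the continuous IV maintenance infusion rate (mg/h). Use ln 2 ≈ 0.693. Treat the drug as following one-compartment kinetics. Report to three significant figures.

(a) 5550 mg; (b) 228 mg/h

Vd(total) = 116 kg × 1.9 L/kg = 220.4 L
LD = Vd × C = 220.4 × 25.2 = 5554 mg
CL = 0.693 × Vd / t½ = 0.693 × 220.4 / 16.9 = 9.038 L/h
Infusion rate = CL × Css = 9.038 × 25.2 = 227.8 mg/h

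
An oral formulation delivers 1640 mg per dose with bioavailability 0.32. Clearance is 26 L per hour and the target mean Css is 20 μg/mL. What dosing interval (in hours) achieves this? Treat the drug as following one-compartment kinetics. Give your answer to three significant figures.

F·D/τ = CL·Css → τ = F·D / (CL·Css).
τ = 0.32 × 1640 / (26 × 20) = 1.009 h

1.01 h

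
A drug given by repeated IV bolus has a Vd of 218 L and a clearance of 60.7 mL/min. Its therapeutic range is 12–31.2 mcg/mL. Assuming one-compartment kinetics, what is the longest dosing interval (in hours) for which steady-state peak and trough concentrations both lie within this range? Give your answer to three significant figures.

Convert clearance: 60.7 mL/min × 60 min/h ÷ 1000 mL/L = 3.642 L/h
k = CL / Vd = 3.642 / 218.0 = 0.01671 h⁻¹
Between IV bolus doses, concentration decays as C = C₀·e^(−kτ), so C_peak/C_trough = e^(kτ).
τ_max = ln(C_peak/C_trough) / k = ln(31.2/12) / 0.01671 = 0.9555 / 0.01671 = 57.18 h

57.2 h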